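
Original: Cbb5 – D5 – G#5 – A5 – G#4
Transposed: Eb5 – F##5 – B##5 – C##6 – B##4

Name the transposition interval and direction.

Take the first pair: Cbb5 → Eb5. C to E spans 3 letter names, so the interval is some kind of third.
Cbb5 to Eb5 is 5 semitones, which makes it an augmented third; the second version is higher, so the direction is up.
Checking another pair — G#4 → B##4 — gives the same interval.

up an augmented third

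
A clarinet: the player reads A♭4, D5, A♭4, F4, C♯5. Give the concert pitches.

Written C4 on the A clarinet sounds as A3, a minor third lower; apply that shift to every note.
Ab4 → F4
D5 → B4
Ab4 → F4
F4 → D4
C#5 → A#4

F4 B4 F4 D4 A#4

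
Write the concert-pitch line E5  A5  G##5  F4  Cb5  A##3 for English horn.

B5 E6 D##6 C5 Gb5 E##4

The English horn sounds a perfect fifth below written, so the written part must be a perfect fifth above concert — transpose each note up.
E5 -> B5
A5 -> E6
G##5 -> D##6
F4 -> C5
Cb5 -> Gb5
A##3 -> E##4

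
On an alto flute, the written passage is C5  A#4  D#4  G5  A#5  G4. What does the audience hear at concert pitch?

G4 E#4 A#3 D5 E#5 D4

Written C4 on the alto flute sounds as G3, a perfect fourth lower; apply that shift to every note.
C5 -> G4
A#4 -> E#4
D#4 -> A#3
G5 -> D5
A#5 -> E#5
G4 -> D4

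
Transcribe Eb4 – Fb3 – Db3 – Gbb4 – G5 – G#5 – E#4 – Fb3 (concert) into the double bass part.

The double bass sounds a perfect octave below written, so the written part must be a perfect octave above concert — transpose each note up.
Eb4 becomes Eb5
Fb3 becomes Fb4
Db3 becomes Db4
Gbb4 becomes Gbb5
G5 becomes G6
G#5 becomes G#6
E#4 becomes E#5
Fb3 becomes Fb4

Eb5 Fb4 Db4 Gbb5 G6 G#6 E#5 Fb4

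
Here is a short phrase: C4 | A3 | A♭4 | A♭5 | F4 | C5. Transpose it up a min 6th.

Ab4 F4 Fb5 Fb6 Db5 Ab5

C4 becomes Ab4
A3 becomes F4
Ab4 becomes Fb5
Ab5 becomes Fb6
F4 becomes Db5
C5 becomes Ab5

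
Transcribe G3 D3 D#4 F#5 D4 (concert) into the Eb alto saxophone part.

Written C4 sounds as Eb3 on the Eb alto saxophone, so concert pitches are written a major sixth up.
G3 gives E4
D3 gives B3
D#4 gives B#4
F#5 gives D#6
D4 gives B4

E4 B3 B#4 D#6 B4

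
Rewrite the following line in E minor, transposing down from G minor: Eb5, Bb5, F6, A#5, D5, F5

C5 G5 D6 F##5 B4 D5

From G down to E is a minor third; apply that to each pitch.
Eb5 gives C5
Bb5 gives G5
F6 gives D6
A#5 gives F##5
D5 gives B4
F5 gives D5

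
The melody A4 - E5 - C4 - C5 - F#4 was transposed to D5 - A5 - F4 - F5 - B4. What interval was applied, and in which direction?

From A4 to D5 is 4 letter names — a fourth of some quality.
A4 to D5 is 5 semitones, which makes it a perfect fourth; the second version is higher, so the direction is up.
Checking another pair — F#4 → B4 — gives the same interval.

up a perfect fourth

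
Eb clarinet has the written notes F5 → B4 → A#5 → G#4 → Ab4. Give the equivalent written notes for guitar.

Ab6 D6 C#7 B5 Cb6

First find concert pitch: the Eb clarinet sounds a minor third above written, so F5 B4 A#5 G#4 Ab4 sounds Ab5 D5 C#6 B4 Cb5.
Then write for guitar: it sounds a perfect octave below written, so the part must be a perfect octave above concert.
Ab5 → Ab6
D5 → D6
C#6 → C#7
B4 → B5
Cb5 → Cb6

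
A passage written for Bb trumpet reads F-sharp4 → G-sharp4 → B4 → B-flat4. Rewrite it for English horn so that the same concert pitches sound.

First find concert pitch: the Bb trumpet sounds a major second below written, so F-sharp4 G-sharp4 B4 B-flat4 sounds E4 F#4 A4 Ab4.
Then write for English horn: it sounds a perfect fifth below written, so the part must be a perfect fifth above concert.
E4 → B4
F#4 → C#5
A4 → E5
Ab4 → Eb5

B4 C#5 E5 Eb5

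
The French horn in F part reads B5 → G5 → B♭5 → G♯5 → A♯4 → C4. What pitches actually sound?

E5 C5 Eb5 C#5 D#4 F3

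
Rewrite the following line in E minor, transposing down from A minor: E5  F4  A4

A minor to E minor down is a perfect fourth, so every note moves down by that interval.
E5 to B4
F4 to C4
A4 to E4

B4 C4 E4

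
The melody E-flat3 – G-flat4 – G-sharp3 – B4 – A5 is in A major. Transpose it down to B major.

F2 Ab3 A#2 C#4 B4

From A down to B is a minor seventh; apply that to each pitch.
Eb3 gives F2
Gb4 gives Ab3
G#3 gives A#2
B4 gives C#4
A5 gives B4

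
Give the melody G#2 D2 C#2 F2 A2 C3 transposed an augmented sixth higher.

E##3 B#2 A##2 D#3 F##3 A#3

G#2 → E##3
D2 → B#2
C#2 → A##2
F2 → D#3
A2 → F##3
C3 → A#3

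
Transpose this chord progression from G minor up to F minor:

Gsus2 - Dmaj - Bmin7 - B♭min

G minor up to F minor is a minor seventh; each chord root moves by that interval while the quality stays the same.
Gsus2: root G up a minor seventh → F, giving Fsus2.
Dmaj: root D up a minor seventh → C, giving Cmaj.
Bmin7: root B up a minor seventh → A, giving Amin7.
B♭min: root B♭ up a minor seventh → Ab, giving Abmin.

Fsus2 Cmaj Amin7 Abmin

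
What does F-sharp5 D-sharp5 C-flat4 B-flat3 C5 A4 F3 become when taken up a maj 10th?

A#6 F##6 Eb5 D5 E6 C#6 A4

F#5 to A#6
D#5 to F##6
Cb4 to Eb5
Bb3 to D5
C5 to E6
A4 to C#6
F3 to A4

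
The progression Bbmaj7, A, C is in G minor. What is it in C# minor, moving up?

Emaj7 D# F#

G minor up to C# minor is an augmented fourth; each chord root moves by that interval while the quality stays the same.
Bbmaj7: root Bb up an augmented fourth → E, giving Emaj7.
A: root A up an augmented fourth → D#, giving D#.
C: root C up an augmented fourth → F#, giving F#.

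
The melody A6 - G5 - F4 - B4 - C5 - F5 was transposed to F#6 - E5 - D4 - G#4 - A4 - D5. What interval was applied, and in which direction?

Take the first pair: A6 → F#6. A to F spans 3 letter names, so the interval is some kind of third.
F#6 to A6 is 3 semitones, which makes it a minor third; the second version is lower, so the direction is down.
Checking another pair — F5 → D5 — gives the same interval.

down a minor third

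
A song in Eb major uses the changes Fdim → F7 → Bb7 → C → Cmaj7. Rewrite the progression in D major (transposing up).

Edim E7 A7 B Bmaj7

Eb major up to D major is a major seventh; each chord root moves by that interval while the quality stays the same.
Fdim: root F up a major seventh → E, giving Edim.
F7: root F up a major seventh → E, giving E7.
Bb7: root Bb up a major seventh → A, giving A7.
C: root C up a major seventh → B, giving B.
Cmaj7: root C up a major seventh → B, giving Bmaj7.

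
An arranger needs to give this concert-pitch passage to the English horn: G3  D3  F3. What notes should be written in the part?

D4 A3 C4

The English horn sounds a perfect fifth below written, so the written part must be a perfect fifth above concert — transpose each note up.
G3 gives D4
D3 gives A3
F3 gives C4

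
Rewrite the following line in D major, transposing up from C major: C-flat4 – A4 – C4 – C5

From C up to D is a major second; apply that to each pitch.
Cb4 becomes Db4
A4 becomes B4
C4 becomes D4
C5 becomes D5

Db4 B4 D4 D5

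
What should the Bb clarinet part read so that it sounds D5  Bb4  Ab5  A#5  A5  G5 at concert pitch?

The Bb clarinet sounds a major second below written, so the written part must be a major second above concert — transpose each note up.
D5 becomes E5
Bb4 becomes C5
Ab5 becomes Bb5
A#5 becomes B#5
A5 becomes B5
G5 becomes A5

E5 C5 Bb5 B#5 B5 A5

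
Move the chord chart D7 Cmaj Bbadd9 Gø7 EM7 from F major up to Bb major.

F major up to Bb major is a perfect fourth; each chord root moves by that interval while the quality stays the same.
D7: root D up a perfect fourth → G, giving G7.
Cmaj: root C up a perfect fourth → F, giving Fmaj.
Bbadd9: root Bb up a perfect fourth → Eb, giving Ebadd9.
Gø7: root G up a perfect fourth → C, giving Cø7.
EM7: root E up a perfect fourth → A, giving AM7.

G7 Fmaj Ebadd9 Cø7 AM7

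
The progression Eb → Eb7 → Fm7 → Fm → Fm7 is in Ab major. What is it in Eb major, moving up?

Bb Bb7 Cm7 Cm Cm7

Ab major up to Eb major is a perfect fifth; each chord root moves by that interval while the quality stays the same.
Eb: root Eb up a perfect fifth → Bb, giving Bb.
Eb7: root Eb up a perfect fifth → Bb, giving Bb7.
Fm7: root F up a perfect fifth → C, giving Cm7.
Fm: root F up a perfect fifth → C, giving Cm.
Fm7: root F up a perfect fifth → C, giving Cm7.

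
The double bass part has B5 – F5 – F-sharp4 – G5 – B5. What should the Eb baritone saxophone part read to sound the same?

First find concert pitch: the double bass sounds a perfect octave below written, so B5 F5 F-sharp4 G5 B5 sounds B4 F4 F#3 G4 B4.
Then write for Eb baritone saxophone: it sounds a major thirteenth below written, so the part must be a major thirteenth above concert.
B4 → G#6
F4 → D6
F#3 → D#5
G4 → E6
B4 → G#6

G#6 D6 D#5 E6 G#6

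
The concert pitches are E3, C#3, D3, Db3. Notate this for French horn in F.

Written C4 sounds as F3 on the French horn in F, so concert pitches are written a perfect fifth up.
E3 → B3
C#3 → G#3
D3 → A3
Db3 → Ab3

B3 G#3 A3 Ab3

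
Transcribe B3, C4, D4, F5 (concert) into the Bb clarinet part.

C#4 D4 E4 G5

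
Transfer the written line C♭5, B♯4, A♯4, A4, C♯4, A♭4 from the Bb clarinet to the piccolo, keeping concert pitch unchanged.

Bbb3 A#3 G#3 G3 B2 Gb3

First find concert pitch: the Bb clarinet sounds a major second below written, so C♭5 B♯4 A♯4 A4 C♯4 A♭4 sounds Bbb4 A#4 G#4 G4 B3 Gb4.
Then write for piccolo: it sounds a perfect octave above written, so the part must be a perfect octave below concert.
Bbb4 → Bbb3
A#4 → A#3
G#4 → G#3
G4 → G3
B3 → B2
Gb4 → Gb3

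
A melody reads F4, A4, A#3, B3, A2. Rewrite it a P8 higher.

A perfect octave up from F4 gives F5.
A4 up a perfect octave is A5.
A perfect octave up from A#3 gives A#4.
A perfect octave up from B3 gives B4.
A2: an octave up reaches A, and 12 semitones makes it A3.

F5 A5 A#4 B4 A3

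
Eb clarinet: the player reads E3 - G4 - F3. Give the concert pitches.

G3 Bb4 Ab3

Written C4 on the Eb clarinet sounds as Eb4, a minor third higher; apply that shift to every note.
E3 to G3
G4 to Bb4
F3 to Ab3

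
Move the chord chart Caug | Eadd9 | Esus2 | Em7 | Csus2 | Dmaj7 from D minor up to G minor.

Faug Aadd9 Asus2 Am7 Fsus2 Gmaj7

D minor up to G minor is a perfect fourth; each chord root moves by that interval while the quality stays the same.
Caug: root C up a perfect fourth → F, giving Faug.
Eadd9: root E up a perfect fourth → A, giving Aadd9.
Esus2: root E up a perfect fourth → A, giving Asus2.
Em7: root E up a perfect fourth → A, giving Am7.
Csus2: root C up a perfect fourth → F, giving Fsus2.
Dmaj7: root D up a perfect fourth → G, giving Gmaj7.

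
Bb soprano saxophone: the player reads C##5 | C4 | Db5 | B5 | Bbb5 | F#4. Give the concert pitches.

B#4 Bb3 Cb5 A5 Abb5 E4

The Bb soprano saxophone sounds a major second below written, so transpose each written note down a major second.
C##5 to B#4
C4 to Bb3
Db5 to Cb5
B5 to A5
Bbb5 to Abb5
F#4 to E4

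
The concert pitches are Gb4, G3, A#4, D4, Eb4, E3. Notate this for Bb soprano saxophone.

Ab4 A3 B#4 E4 F4 F#3

Written C4 sounds as Bb3 on the Bb soprano saxophone, so concert pitches are written a major second up.
Gb4 -> Ab4
G3 -> A3
A#4 -> B#4
D4 -> E4
Eb4 -> F4
E3 -> F#3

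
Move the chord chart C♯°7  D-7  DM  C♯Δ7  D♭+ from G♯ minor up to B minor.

E°7 F-7 FM EΔ7 Fb+

G♯ minor up to B minor is a minor third; each chord root moves by that interval while the quality stays the same.
C♯°7: root C♯ up a minor third → E, giving E°7.
D-7: root D up a minor third → F, giving F-7.
DM: root D up a minor third → F, giving FM.
C♯Δ7: root C♯ up a minor third → E, giving EΔ7.
D♭+: root D♭ up a minor third → Fb, giving Fb+.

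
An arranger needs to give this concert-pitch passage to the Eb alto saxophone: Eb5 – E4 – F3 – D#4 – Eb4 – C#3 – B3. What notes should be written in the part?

C6 C#5 D4 B#4 C5 A#3 G#4

The Eb alto saxophone sounds a major sixth below written, so the written part must be a major sixth above concert — transpose each note up.
Eb5 gives C6
E4 gives C#5
F3 gives D4
D#4 gives B#4
Eb4 gives C5
C#3 gives A#3
B3 gives G#4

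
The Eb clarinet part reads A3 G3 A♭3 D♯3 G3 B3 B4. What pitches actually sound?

C4 Bb3 Cb4 F#3 Bb3 D4 D5

The Eb clarinet sounds a minor third above written, so transpose each written note up a minor third.
A3 -> C4
G3 -> Bb3
Ab3 -> Cb4
D#3 -> F#3
G3 -> Bb3
B3 -> D4
B4 -> D5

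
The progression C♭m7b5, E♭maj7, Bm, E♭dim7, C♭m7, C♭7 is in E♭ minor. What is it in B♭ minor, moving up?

Gbm7b5 Bbmaj7 F#m Bbdim7 Gbm7 Gb7

E♭ minor up to B♭ minor is a perfect fifth; each chord root moves by that interval while the quality stays the same.
C♭m7b5: root C♭ up a perfect fifth → Gb, giving Gbm7b5.
E♭maj7: root E♭ up a perfect fifth → Bb, giving Bbmaj7.
Bm: root B up a perfect fifth → F#, giving F#m.
E♭dim7: root E♭ up a perfect fifth → Bb, giving Bbdim7.
C♭m7: root C♭ up a perfect fifth → Gb, giving Gbm7.
C♭7: root C♭ up a perfect fifth → Gb, giving Gb7.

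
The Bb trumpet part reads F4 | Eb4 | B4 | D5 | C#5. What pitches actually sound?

Written C4 on the Bb trumpet sounds as Bb3, a major second lower; apply that shift to every note.
F4 becomes Eb4
Eb4 becomes Db4
B4 becomes A4
D5 becomes C5
C#5 becomes B4

Eb4 Db4 A4 C5 B4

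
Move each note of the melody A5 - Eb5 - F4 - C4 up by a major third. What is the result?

A5 -> C#6
Eb5 -> G5
F4 -> A4
C4 -> E4

C#6 G5 A4 E4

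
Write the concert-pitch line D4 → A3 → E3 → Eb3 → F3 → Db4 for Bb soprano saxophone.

E4 B3 F#3 F3 G3 Eb4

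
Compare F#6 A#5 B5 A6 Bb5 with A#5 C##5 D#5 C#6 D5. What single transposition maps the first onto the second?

down a minor sixth

Take the first pair: F#6 → A#5. F to A spans 6 letter names, so the interval is some kind of sixth.
A#5 to F#6 is 8 semitones, which makes it a minor sixth; the second version is lower, so the direction is down.
Checking another pair — Bb5 → D5 — gives the same interval.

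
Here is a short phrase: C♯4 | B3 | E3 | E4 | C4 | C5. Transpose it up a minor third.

C#4 becomes E4
B3 becomes D4
E3 becomes G3
E4 becomes G4
C4 becomes Eb4
C5 becomes Eb5

E4 D4 G3 G4 Eb4 Eb5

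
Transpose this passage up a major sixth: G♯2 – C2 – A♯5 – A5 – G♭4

E#3 A2 F##6 F#6 Eb5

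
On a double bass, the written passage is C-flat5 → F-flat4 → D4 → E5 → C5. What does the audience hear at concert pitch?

Written C4 on the double bass sounds as C3, a perfect octave lower; apply that shift to every note.
Cb5 -> Cb4
Fb4 -> Fb3
D4 -> D3
E5 -> E4
C5 -> C4

Cb4 Fb3 D3 E4 C4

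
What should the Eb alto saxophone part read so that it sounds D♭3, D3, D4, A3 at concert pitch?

Bb3 B3 B4 F#4

The Eb alto saxophone sounds a major sixth below written, so the written part must be a major sixth above concert — transpose each note up.
Db3 becomes Bb3
D3 becomes B3
D4 becomes B4
A3 becomes F#4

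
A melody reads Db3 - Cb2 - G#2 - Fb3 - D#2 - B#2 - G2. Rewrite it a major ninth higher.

Eb4 Db3 A#3 Gb4 E#3 C##4 A3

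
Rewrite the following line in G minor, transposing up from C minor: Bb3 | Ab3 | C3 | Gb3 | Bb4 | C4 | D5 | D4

From C up to G is a perfect fifth; apply that to each pitch.
Bb3 becomes F4
Ab3 becomes Eb4
C3 becomes G3
Gb3 becomes Db4
Bb4 becomes F5
C4 becomes G4
D5 becomes A5
D4 becomes A4

F4 Eb4 G3 Db4 F5 G4 A5 A4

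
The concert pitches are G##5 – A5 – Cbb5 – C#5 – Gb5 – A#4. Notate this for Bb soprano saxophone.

The Bb soprano saxophone sounds a major second below written, so the written part must be a major second above concert — transpose each note up.
G##5 to A##5
A5 to B5
Cbb5 to Dbb5
C#5 to D#5
Gb5 to Ab5
A#4 to B#4

A##5 B5 Dbb5 D#5 Ab5 B#4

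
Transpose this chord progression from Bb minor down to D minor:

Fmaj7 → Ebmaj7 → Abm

Amaj7 Gmaj7 Cm

Bb minor down to D minor is a minor sixth; each chord root moves by that interval while the quality stays the same.
Fmaj7: root F down a minor sixth → A, giving Amaj7.
Ebmaj7: root Eb down a minor sixth → G, giving Gmaj7.
Abm: root Ab down a minor sixth → C, giving Cm.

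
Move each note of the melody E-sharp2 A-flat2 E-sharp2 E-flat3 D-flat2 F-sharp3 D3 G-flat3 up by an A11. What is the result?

E#2: an eleventh up reaches A, and 18 semitones makes it A##3.
Ab2: an eleventh up reaches D, and 18 semitones makes it D4.
An augmented eleventh up from E#2 gives A##3.
An augmented eleventh up from Eb3 gives A4.
Db2: an eleventh up reaches G, and 18 semitones makes it G3.
An augmented eleventh up from F#3 gives B#4.
An augmented eleventh up from D3 gives G#4.
An augmented eleventh up from Gb3 gives C5.

A##3 D4 A##3 A4 G3 B#4 G#4 C5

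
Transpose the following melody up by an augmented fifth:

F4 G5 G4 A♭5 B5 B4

F4 -> C#5
G5 -> D#6
G4 -> D#5
Ab5 -> E6
B5 -> F##6
B4 -> F##5

C#5 D#6 D#5 E6 F##6 F##5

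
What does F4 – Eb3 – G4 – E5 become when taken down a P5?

Bb3 Ab2 C4 A4

F4 becomes Bb3
Eb3 becomes Ab2
G4 becomes C4
E5 becomes A4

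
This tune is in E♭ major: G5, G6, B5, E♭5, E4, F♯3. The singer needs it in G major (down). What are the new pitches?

B4 B5 D#5 G4 G#3 A#2

From E♭ down to G is a minor sixth; apply that to each pitch.
G5 gives B4
G6 gives B5
B5 gives D#5
Eb5 gives G4
E4 gives G#3
F#3 gives A#2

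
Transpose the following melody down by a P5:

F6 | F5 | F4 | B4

Bb5 Bb4 Bb3 E4

F6 → Bb5
F5 → Bb4
F4 → Bb3
B4 → E4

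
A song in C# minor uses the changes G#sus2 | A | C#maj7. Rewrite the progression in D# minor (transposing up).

A#sus2 B D#maj7

C# minor up to D# minor is a major second; each chord root moves by that interval while the quality stays the same.
G#sus2: root G# up a major second → A#, giving A#sus2.
A: root A up a major second → B, giving B.
C#maj7: root C# up a major second → D#, giving D#maj7.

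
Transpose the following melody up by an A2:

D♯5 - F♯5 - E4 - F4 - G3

E##5 G##5 F##4 G#4 A#3

D#5 up an augmented second is E##5.
F#5: a second up reaches G, and 3 semitones makes it G##5.
E4: a second up reaches F, and 3 semitones makes it F##4.
F4: a second up reaches G, and 3 semitones makes it G#4.
An augmented second up from G3 gives A#3.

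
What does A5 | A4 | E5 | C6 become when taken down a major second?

A5 → G5
A4 → G4
E5 → D5
C6 → Bb5

G5 G4 D5 Bb5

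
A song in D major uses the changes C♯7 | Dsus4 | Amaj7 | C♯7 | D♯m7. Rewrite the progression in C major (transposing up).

B7 Csus4 Gmaj7 B7 C#m7

D major up to C major is a minor seventh; each chord root moves by that interval while the quality stays the same.
C♯7: root C♯ up a minor seventh → B, giving B7.
Dsus4: root D up a minor seventh → C, giving Csus4.
Amaj7: root A up a minor seventh → G, giving Gmaj7.
C♯7: root C♯ up a minor seventh → B, giving B7.
D♯m7: root D♯ up a minor seventh → C#, giving C#m7.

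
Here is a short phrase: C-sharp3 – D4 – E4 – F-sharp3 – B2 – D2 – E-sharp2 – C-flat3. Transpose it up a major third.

C#3 -> E#3
D4 -> F#4
E4 -> G#4
F#3 -> A#3
B2 -> D#3
D2 -> F#2
E#2 -> G##2
Cb3 -> Eb3

E#3 F#4 G#4 A#3 D#3 F#2 G##2 Eb3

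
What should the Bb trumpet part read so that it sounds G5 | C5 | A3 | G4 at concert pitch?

A5 D5 B3 A4

Written C4 sounds as Bb3 on the Bb trumpet, so concert pitches are written a major second up.
G5 gives A5
C5 gives D5
A3 gives B3
G4 gives A4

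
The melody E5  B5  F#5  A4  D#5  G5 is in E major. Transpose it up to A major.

A5 E6 B5 D5 G#5 C6

E major to A major up is a perfect fourth, so every note moves up by that interval.
E5 to A5
B5 to E6
F#5 to B5
A4 to D5
D#5 to G#5
G5 to C6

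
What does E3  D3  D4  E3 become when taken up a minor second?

F3 Eb3 Eb4 F3

E3 up a minor second is F3.
D3: a second up reaches E, and 1 semitone makes it Eb3.
D4: a second up reaches E, and 1 semitone makes it Eb4.
E3 up a minor second is F3.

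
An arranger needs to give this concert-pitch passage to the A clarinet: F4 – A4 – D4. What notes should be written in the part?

Written C4 sounds as A3 on the A clarinet, so concert pitches are written a minor third up.
F4 -> Ab4
A4 -> C5
D4 -> F4

Ab4 C5 F4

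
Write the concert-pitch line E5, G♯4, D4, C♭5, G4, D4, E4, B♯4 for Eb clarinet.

The Eb clarinet sounds a minor third above written, so the written part must be a minor third below concert — transpose each note down.
E5 → C#5
G#4 → E#4
D4 → B3
Cb5 → Ab4
G4 → E4
D4 → B3
E4 → C#4
B#4 → G##4

C#5 E#4 B3 Ab4 E4 B3 C#4 G##4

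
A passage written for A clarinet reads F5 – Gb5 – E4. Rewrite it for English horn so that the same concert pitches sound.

First find concert pitch: the A clarinet sounds a minor third below written, so F5 Gb5 E4 sounds D5 Eb5 C#4.
Then write for English horn: it sounds a perfect fifth below written, so the part must be a perfect fifth above concert.
D5 → A5
Eb5 → Bb5
C#4 → G#4

A5 Bb5 G#4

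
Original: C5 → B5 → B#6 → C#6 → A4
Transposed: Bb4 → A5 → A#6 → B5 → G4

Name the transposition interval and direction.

From C5 to Bb4 is 2 letter names — a second of some quality.
Bb4 to C5 is 2 semitones, which makes it a major second; the second version is lower, so the direction is down.
Checking another pair — A4 → G4 — gives the same interval.

down a major second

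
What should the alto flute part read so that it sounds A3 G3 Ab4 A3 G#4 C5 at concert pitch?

D4 C4 Db5 D4 C#5 F5

The alto flute sounds a perfect fourth below written, so the written part must be a perfect fourth above concert — transpose each note up.
A3 → D4
G3 → C4
Ab4 → Db5
A3 → D4
G#4 → C#5
C5 → F5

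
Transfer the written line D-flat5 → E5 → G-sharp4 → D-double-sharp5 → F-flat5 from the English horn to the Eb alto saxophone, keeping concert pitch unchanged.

Eb5 F#5 A#4 E##5 Gb5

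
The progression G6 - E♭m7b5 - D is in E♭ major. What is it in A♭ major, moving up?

E♭ major up to A♭ major is a perfect fourth; each chord root moves by that interval while the quality stays the same.
G6: root G up a perfect fourth → C, giving C6.
E♭m7b5: root E♭ up a perfect fourth → Ab, giving Abm7b5.
D: root D up a perfect fourth → G, giving G.

C6 Abm7b5 G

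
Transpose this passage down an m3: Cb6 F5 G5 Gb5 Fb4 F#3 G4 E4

Cb6: a third down reaches A, and 3 semitones makes it Ab5.
F5: a third down reaches D, and 3 semitones makes it D5.
G5 down a minor third is E5.
Gb5: a third down reaches E, and 3 semitones makes it Eb5.
A minor third down from Fb4 gives Db4.
F#3: a third down reaches D, and 3 semitones makes it D#3.
A minor third down from G4 gives E4.
E4: a third down reaches C, and 3 semitones makes it C#4.

Ab5 D5 E5 Eb5 Db4 D#3 E4 C#4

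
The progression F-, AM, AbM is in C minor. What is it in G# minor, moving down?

C#- E#M EM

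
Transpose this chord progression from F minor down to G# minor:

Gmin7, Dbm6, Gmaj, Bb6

F minor down to G# minor is a diminished seventh; each chord root moves by that interval while the quality stays the same.
Gmin7: root G down a diminished seventh → A#, giving A#min7.
Dbm6: root Db down a diminished seventh → E, giving Em6.
Gmaj: root G down a diminished seventh → A#, giving A#maj.
Bb6: root Bb down a diminished seventh → C#, giving C#6.

A#min7 Em6 A#maj C#6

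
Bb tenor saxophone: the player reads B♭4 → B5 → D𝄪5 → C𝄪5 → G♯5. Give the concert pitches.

Written C4 on the Bb tenor saxophone sounds as Bb2, a major ninth lower; apply that shift to every note.
Bb4 -> Ab3
B5 -> A4
D##5 -> C##4
C##5 -> B#3
G#5 -> F#4

Ab3 A4 C##4 B#3 F#4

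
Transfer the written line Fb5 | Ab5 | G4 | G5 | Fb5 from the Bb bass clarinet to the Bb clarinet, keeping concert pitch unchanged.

Fb4 Ab4 G3 G4 Fb4

First find concert pitch: the Bb bass clarinet sounds a major ninth below written, so Fb5 Ab5 G4 G5 Fb5 sounds Ebb4 Gb4 F3 F4 Ebb4.
Then write for Bb clarinet: it sounds a major second below written, so the part must be a major second above concert.
Ebb4 → Fb4
Gb4 → Ab4
F3 → G3
F4 → G4
Ebb4 → Fb4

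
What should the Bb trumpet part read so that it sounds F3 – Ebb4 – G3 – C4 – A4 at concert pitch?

G3 Fb4 A3 D4 B4

The Bb trumpet sounds a major second below written, so the written part must be a major second above concert — transpose each note up.
F3 gives G3
Ebb4 gives Fb4
G3 gives A3
C4 gives D4
A4 gives B4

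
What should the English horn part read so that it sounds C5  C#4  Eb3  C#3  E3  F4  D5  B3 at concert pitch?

G5 G#4 Bb3 G#3 B3 C5 A5 F#4

Written C4 sounds as F3 on the English horn, so concert pitches are written a perfect fifth up.
C5 becomes G5
C#4 becomes G#4
Eb3 becomes Bb3
C#3 becomes G#3
E3 becomes B3
F4 becomes C5
D5 becomes A5
B3 becomes F#4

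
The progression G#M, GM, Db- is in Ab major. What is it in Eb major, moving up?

D#M DM Ab-

Ab major up to Eb major is a perfect fifth; each chord root moves by that interval while the quality stays the same.
G#M: root G# up a perfect fifth → D#, giving D#M.
GM: root G up a perfect fifth → D, giving DM.
Db-: root Db up a perfect fifth → Ab, giving Ab-.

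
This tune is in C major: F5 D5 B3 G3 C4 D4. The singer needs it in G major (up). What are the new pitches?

C6 A5 F#4 D4 G4 A4

C major to G major up is a perfect fifth, so every note moves up by that interval.
F5 -> C6
D5 -> A5
B3 -> F#4
G3 -> D4
C4 -> G4
D4 -> A4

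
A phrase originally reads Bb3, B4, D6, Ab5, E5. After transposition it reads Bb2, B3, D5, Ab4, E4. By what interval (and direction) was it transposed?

Take the first pair: Bb3 → Bb2. B to B spans 8 letter names, so the interval is some kind of octave.
Bb2 to Bb3 is 12 semitones, which makes it a perfect octave; the second version is lower, so the direction is down.
Checking another pair — E5 → E4 — gives the same interval.

down a perfect octave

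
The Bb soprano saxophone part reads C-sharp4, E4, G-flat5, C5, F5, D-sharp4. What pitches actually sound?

Written C4 on the Bb soprano saxophone sounds as Bb3, a major second lower; apply that shift to every note.
C#4 → B3
E4 → D4
Gb5 → Fb5
C5 → Bb4
F5 → Eb5
D#4 → C#4

B3 D4 Fb5 Bb4 Eb5 C#4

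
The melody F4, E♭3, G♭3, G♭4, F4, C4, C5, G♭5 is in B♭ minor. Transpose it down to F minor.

B♭ minor to F minor down is a perfect fourth, so every note moves down by that interval.
F4 -> C4
Eb3 -> Bb2
Gb3 -> Db3
Gb4 -> Db4
F4 -> C4
C4 -> G3
C5 -> G4
Gb5 -> Db5

C4 Bb2 Db3 Db4 C4 G3 G4 Db5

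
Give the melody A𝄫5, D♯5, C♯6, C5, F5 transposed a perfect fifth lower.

Abb5 down a perfect fifth is Dbb5.
A perfect fifth down from D#5 gives G#4.
C#6: a fifth down reaches F, and 7 semitones makes it F#5.
C5: a fifth down reaches F, and 7 semitones makes it F4.
F5: a fifth down reaches B, and 7 semitones makes it Bb4.

Dbb5 G#4 F#5 F4 Bb4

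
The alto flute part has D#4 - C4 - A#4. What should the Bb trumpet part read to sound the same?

B#3 A3 F##4

First find concert pitch: the alto flute sounds a perfect fourth below written, so D#4 C4 A#4 sounds A#3 G3 E#4.
Then write for Bb trumpet: it sounds a major second below written, so the part must be a major second above concert.
A#3 → B#3
G3 → A3
E#4 → F##4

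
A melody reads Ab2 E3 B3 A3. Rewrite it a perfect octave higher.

Ab3 E4 B4 A4

Ab2 to Ab3
E3 to E4
B3 to B4
A3 to A4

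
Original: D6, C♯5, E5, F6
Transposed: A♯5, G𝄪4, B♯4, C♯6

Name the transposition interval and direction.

Take the first pair: D6 → A#5. D to A spans 4 letter names, so the interval is some kind of fourth.
A#5 to D6 is 4 semitones, which makes it a diminished fourth; the second version is lower, so the direction is down.
Checking another pair — F6 → C#6 — gives the same interval.

down a diminished fourth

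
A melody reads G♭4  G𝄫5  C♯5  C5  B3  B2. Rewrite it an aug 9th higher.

A5 Ab6 D##6 D#6 C##5 C##4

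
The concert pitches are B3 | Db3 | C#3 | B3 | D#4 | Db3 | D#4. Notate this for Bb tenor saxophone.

C#5 Eb4 D#4 C#5 E#5 Eb4 E#5

Written C4 sounds as Bb2 on the Bb tenor saxophone, so concert pitches are written a major ninth up.
B3 to C#5
Db3 to Eb4
C#3 to D#4
B3 to C#5
D#4 to E#5
Db3 to Eb4
D#4 to E#5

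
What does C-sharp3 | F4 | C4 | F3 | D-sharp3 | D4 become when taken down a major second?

B2 Eb4 Bb3 Eb3 C#3 C4

C#3 -> B2
F4 -> Eb4
C4 -> Bb3
F3 -> Eb3
D#3 -> C#3
D4 -> C4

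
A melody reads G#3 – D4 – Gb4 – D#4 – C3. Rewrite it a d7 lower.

G#3: a seventh down reaches A, and 9 semitones makes it A##2.
A diminished seventh down from D4 gives E#3.
Gb4 down a diminished seventh is A3.
A diminished seventh down from D#4 gives E##3.
C3: a seventh down reaches D, and 9 semitones makes it D#2.

A##2 E#3 A3 E##3 D#2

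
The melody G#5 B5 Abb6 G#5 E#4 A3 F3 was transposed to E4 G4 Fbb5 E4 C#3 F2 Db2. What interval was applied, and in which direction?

From G#5 to E4 is 10 letter names — a tenth of some quality.
E4 to G#5 is 16 semitones, which makes it a major tenth; the second version is lower, so the direction is down.
Checking another pair — F3 → Db2 — gives the same interval.

down a major tenth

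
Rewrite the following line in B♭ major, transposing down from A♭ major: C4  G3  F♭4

A♭ major to B♭ major down is a minor seventh, so every note moves down by that interval.
C4 → D3
G3 → A2
Fb4 → Gb3

D3 A2 Gb3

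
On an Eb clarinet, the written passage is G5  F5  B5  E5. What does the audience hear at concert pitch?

Bb5 Ab5 D6 G5

The Eb clarinet sounds a minor third above written, so transpose each written note up a minor third.
G5 to Bb5
F5 to Ab5
B5 to D6
E5 to G5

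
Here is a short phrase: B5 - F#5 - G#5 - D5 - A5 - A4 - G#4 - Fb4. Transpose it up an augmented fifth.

B5: a fifth up reaches F, and 8 semitones makes it F##6.
An augmented fifth up from F#5 gives C##6.
G#5 up an augmented fifth is D##6.
An augmented fifth up from D5 gives A#5.
A5 up an augmented fifth is E#6.
A4 up an augmented fifth is E#5.
G#4 up an augmented fifth is D##5.
Fb4 up an augmented fifth is C5.

F##6 C##6 D##6 A#5 E#6 E#5 D##5 C5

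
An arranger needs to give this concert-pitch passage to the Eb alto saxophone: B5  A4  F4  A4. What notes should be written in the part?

G#6 F#5 D5 F#5

Written C4 sounds as Eb3 on the Eb alto saxophone, so concert pitches are written a major sixth up.
B5 becomes G#6
A4 becomes F#5
F4 becomes D5
A4 becomes F#5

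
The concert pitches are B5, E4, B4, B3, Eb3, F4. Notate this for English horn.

The English horn sounds a perfect fifth below written, so the written part must be a perfect fifth above concert — transpose each note up.
B5 gives F#6
E4 gives B4
B4 gives F#5
B3 gives F#4
Eb3 gives Bb3
F4 gives C5

F#6 B4 F#5 F#4 Bb3 C5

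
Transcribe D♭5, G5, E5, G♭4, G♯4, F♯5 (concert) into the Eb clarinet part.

Written C4 sounds as Eb4 on the Eb clarinet, so concert pitches are written a minor third down.
Db5 → Bb4
G5 → E5
E5 → C#5
Gb4 → Eb4
G#4 → E#4
F#5 → D#5

Bb4 E5 C#5 Eb4 E#4 D#5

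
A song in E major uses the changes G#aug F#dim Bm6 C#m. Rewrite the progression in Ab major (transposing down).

Caug Bbdim Ebm6 Fm

E major down to Ab major is an augmented fifth; each chord root moves by that interval while the quality stays the same.
G#aug: root G# down an augmented fifth → C, giving Caug.
F#dim: root F# down an augmented fifth → Bb, giving Bbdim.
Bm6: root B down an augmented fifth → Eb, giving Ebm6.
C#m: root C# down an augmented fifth → F, giving Fm.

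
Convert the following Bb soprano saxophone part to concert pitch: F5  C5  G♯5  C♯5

Eb5 Bb4 F#5 B4

Written C4 on the Bb soprano saxophone sounds as Bb3, a major second lower; apply that shift to every note.
F5 gives Eb5
C5 gives Bb4
G#5 gives F#5
C#5 gives B4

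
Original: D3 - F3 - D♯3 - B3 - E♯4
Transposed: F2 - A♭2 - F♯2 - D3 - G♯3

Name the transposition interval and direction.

down a major sixth

Take the first pair: D3 → F2. D to F spans 6 letter names, so the interval is some kind of sixth.
F2 to D3 is 9 semitones, which makes it a major sixth; the second version is lower, so the direction is down.
Checking another pair — E#4 → G#3 — gives the same interval.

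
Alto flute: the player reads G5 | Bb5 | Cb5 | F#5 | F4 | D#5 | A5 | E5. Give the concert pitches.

Written C4 on the alto flute sounds as G3, a perfect fourth lower; apply that shift to every note.
G5 → D5
Bb5 → F5
Cb5 → Gb4
F#5 → C#5
F4 → C4
D#5 → A#4
A5 → E5
E5 → B4

D5 F5 Gb4 C#5 C4 A#4 E5 B4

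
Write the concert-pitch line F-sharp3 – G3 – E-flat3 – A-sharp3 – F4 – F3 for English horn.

Written C4 sounds as F3 on the English horn, so concert pitches are written a perfect fifth up.
F#3 to C#4
G3 to D4
Eb3 to Bb3
A#3 to E#4
F4 to C5
F3 to C4

C#4 D4 Bb3 E#4 C5 C4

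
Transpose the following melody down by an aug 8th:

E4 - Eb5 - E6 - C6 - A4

E4 gives Eb3
Eb5 gives Ebb4
E6 gives Eb5
C6 gives Cb5
A4 gives Ab3

Eb3 Ebb4 Eb5 Cb5 Ab3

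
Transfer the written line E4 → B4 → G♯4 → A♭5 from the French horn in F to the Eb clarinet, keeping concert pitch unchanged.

First find concert pitch: the French horn in F sounds a perfect fifth below written, so E4 B4 G♯4 A♭5 sounds A3 E4 C#4 Db5.
Then write for Eb clarinet: it sounds a minor third above written, so the part must be a minor third below concert.
A3 → F#3
E4 → C#4
C#4 → A#3
Db5 → Bb4

F#3 C#4 A#3 Bb4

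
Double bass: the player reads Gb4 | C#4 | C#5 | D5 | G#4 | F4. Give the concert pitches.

Gb3 C#3 C#4 D4 G#3 F3

The double bass sounds a perfect octave below written, so transpose each written note down a perfect octave.
Gb4 → Gb3
C#4 → C#3
C#5 → C#4
D5 → D4
G#4 → G#3
F4 → F3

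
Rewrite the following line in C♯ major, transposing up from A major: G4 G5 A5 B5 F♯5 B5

B4 B5 C#6 D#6 A#5 D#6

A major to C♯ major up is a major third, so every note moves up by that interval.
G4 becomes B4
G5 becomes B5
A5 becomes C#6
B5 becomes D#6
F#5 becomes A#5
B5 becomes D#6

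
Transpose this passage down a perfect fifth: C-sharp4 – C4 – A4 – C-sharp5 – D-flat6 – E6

F#3 F3 D4 F#4 Gb5 A5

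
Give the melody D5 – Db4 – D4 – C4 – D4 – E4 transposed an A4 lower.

Ab4 Abb3 Ab3 Gb3 Ab3 Bb3

An augmented fourth down from D5 gives Ab4.
Db4 down an augmented fourth is Abb3.
D4: a fourth down reaches A, and 6 semitones makes it Ab3.
An augmented fourth down from C4 gives Gb3.
D4: a fourth down reaches A, and 6 semitones makes it Ab3.
An augmented fourth down from E4 gives Bb3.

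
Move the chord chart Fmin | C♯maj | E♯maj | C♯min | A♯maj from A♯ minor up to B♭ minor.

Gbbmin Dbmaj Fmaj Dbmin Bbmaj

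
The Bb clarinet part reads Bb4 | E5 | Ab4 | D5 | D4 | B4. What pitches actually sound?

Ab4 D5 Gb4 C5 C4 A4

Written C4 on the Bb clarinet sounds as Bb3, a major second lower; apply that shift to every note.
Bb4 → Ab4
E5 → D5
Ab4 → Gb4
D5 → C5
D4 → C4
B4 → A4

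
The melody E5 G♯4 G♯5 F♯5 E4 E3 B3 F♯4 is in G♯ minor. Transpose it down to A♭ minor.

From G♯ down to A♭ is an augmented seventh; apply that to each pitch.
E5 to Fb4
G#4 to Ab3
G#5 to Ab4
F#5 to Gb4
E4 to Fb3
E3 to Fb2
B3 to Cb3
F#4 to Gb3

Fb4 Ab3 Ab4 Gb4 Fb3 Fb2 Cb3 Gb3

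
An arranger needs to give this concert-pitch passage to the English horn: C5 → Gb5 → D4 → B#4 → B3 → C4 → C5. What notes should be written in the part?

G5 Db6 A4 F##5 F#4 G4 G5

The English horn sounds a perfect fifth below written, so the written part must be a perfect fifth above concert — transpose each note up.
C5 becomes G5
Gb5 becomes Db6
D4 becomes A4
B#4 becomes F##5
B3 becomes F#4
C4 becomes G4
C5 becomes G5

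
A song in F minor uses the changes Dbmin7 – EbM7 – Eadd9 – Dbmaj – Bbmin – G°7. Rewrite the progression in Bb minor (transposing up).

F minor up to Bb minor is a perfect fourth; each chord root moves by that interval while the quality stays the same.
Dbmin7: root Db up a perfect fourth → Gb, giving Gbmin7.
EbM7: root Eb up a perfect fourth → Ab, giving AbM7.
Eadd9: root E up a perfect fourth → A, giving Aadd9.
Dbmaj: root Db up a perfect fourth → Gb, giving Gbmaj.
Bbmin: root Bb up a perfect fourth → Eb, giving Ebmin.
G°7: root G up a perfect fourth → C, giving C°7.

Gbmin7 AbM7 Aadd9 Gbmaj Ebmin C°7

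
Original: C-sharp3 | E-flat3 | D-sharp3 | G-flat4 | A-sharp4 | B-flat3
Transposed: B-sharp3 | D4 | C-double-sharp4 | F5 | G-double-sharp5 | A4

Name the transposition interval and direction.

up a major seventh

Take the first pair: C#3 → B#3. C to B spans 7 letter names, so the interval is some kind of seventh.
C#3 to B#3 is 11 semitones, which makes it a major seventh; the second version is higher, so the direction is up.
Checking another pair — Bb3 → A4 — gives the same interval.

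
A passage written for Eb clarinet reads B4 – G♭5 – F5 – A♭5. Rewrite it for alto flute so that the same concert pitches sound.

G5 Ebb6 Db6 Fb6

First find concert pitch: the Eb clarinet sounds a minor third above written, so B4 G♭5 F5 A♭5 sounds D5 Bbb5 Ab5 Cb6.
Then write for alto flute: it sounds a perfect fourth below written, so the part must be a perfect fourth above concert.
D5 → G5
Bbb5 → Ebb6
Ab5 → Db6
Cb6 → Fb6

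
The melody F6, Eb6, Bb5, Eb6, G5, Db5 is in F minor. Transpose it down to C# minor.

From F down to C# is a diminished fourth; apply that to each pitch.
F6 -> C#6
Eb6 -> B5
Bb5 -> F#5
Eb6 -> B5
G5 -> D#5
Db5 -> A4

C#6 B5 F#5 B5 D#5 A4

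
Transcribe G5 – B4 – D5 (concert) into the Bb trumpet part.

A5 C#5 E5

The Bb trumpet sounds a major second below written, so the written part must be a major second above concert — transpose each note up.
G5 → A5
B4 → C#5
D5 → E5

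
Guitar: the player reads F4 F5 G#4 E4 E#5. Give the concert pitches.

The guitar sounds a perfect octave below written, so transpose each written note down a perfect octave.
F4 gives F3
F5 gives F4
G#4 gives G#3
E4 gives E3
E#5 gives E#4

F3 F4 G#3 E3 E#4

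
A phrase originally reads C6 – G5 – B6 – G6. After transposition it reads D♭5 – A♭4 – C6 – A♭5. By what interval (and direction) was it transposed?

Take the first pair: C6 → Db5. C to D spans 7 letter names, so the interval is some kind of seventh.
Db5 to C6 is 11 semitones, which makes it a major seventh; the second version is lower, so the direction is down.
Checking another pair — G6 → Ab5 — gives the same interval.

down a major seventh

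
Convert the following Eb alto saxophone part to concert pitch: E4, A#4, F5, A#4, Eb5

G3 C#4 Ab4 C#4 Gb4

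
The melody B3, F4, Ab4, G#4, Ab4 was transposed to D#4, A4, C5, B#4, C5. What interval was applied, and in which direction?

Take the first pair: B3 → D#4. B to D spans 3 letter names, so the interval is some kind of third.
B3 to D#4 is 4 semitones, which makes it a major third; the second version is higher, so the direction is up.
Checking another pair — Ab4 → C5 — gives the same interval.

up a major third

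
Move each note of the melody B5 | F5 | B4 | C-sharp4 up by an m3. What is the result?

B5 up a minor third is D6.
F5: a third up reaches A, and 3 semitones makes it Ab5.
B4 up a minor third is D5.
C#4 up a minor third is E4.

D6 Ab5 D5 E4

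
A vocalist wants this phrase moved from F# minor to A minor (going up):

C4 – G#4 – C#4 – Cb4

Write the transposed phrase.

F# minor to A minor up is a minor third, so every note moves up by that interval.
C4 becomes Eb4
G#4 becomes B4
C#4 becomes E4
Cb4 becomes Ebb4

Eb4 B4 E4 Ebb4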